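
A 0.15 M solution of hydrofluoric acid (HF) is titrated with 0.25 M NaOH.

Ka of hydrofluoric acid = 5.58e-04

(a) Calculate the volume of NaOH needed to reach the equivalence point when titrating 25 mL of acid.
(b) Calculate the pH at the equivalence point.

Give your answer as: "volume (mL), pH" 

moles acid = 0.15 × 25/1000 = 0.00375 mol; V_base = moles/0.25 × 1000 = 15.0 mL. At equivalence only the conjugate base is present: [A⁻] = 0.00375/0.040 = 9.3750e-02 M. Kb = Kw/Ka = 1.79e-11; [OH⁻] = √(Kb × [A⁻]) = 1.2962e-06; pOH = 5.89; pH = 14 - pOH = 8.11.

V = 15.0 mL, pH = 8.11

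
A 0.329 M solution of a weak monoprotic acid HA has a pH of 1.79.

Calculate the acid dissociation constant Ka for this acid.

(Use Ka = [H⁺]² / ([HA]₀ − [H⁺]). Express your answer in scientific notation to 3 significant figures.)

[H⁺] = 10^(−pH) = 10^(−1.79) = 1.622e-02 M. For HA ⇌ H⁺ + A⁻, Ka = [H⁺][A⁻]/[HA] = [H⁺]² / ([HA]₀ − [H⁺]) = (1.622e-02)² / (0.329 − 1.622e-02) = 8.41e-04.

K_a = 8.41e-04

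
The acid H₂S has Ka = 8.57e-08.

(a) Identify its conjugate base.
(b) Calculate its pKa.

(a) The conjugate base is formed by removing one H⁺ from H₂S, giving HS⁻. (b) pKa = -log(Ka) = -log(8.57e-08) = 7.07.

Conjugate base: HS⁻; pK_a = 7.07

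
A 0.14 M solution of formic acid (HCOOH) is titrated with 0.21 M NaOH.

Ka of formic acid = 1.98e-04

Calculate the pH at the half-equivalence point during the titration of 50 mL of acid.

At half-equivalence [HA] = [A⁻], so Henderson-Hasselbalch gives pH = pKa = -log(1.98e-04) = 3.70.

pH = pKa = 3.70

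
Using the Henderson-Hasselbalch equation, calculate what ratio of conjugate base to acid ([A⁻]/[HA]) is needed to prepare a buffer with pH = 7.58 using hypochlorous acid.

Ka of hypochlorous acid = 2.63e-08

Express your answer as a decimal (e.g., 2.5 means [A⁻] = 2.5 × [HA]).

pKa = -log(2.63e-08) = 7.5800. pH = pKa + log([A⁻]/[HA]), so log([A⁻]/[HA]) = pH − pKa = 7.58 − 7.5800 = -0.0000. [A⁻]/[HA] = 10^(-0.0000) = 1.00

[A⁻]/[HA] = 1.00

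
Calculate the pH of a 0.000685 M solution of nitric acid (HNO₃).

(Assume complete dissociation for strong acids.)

[H⁺] = 0.000685 M for strong acid. pH = -log[H⁺] = -log(0.000685)

pH = 3.16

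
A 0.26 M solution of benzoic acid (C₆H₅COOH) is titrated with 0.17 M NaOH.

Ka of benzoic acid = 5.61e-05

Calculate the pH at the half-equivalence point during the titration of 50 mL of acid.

At half-equivalence [HA] = [A⁻], so Henderson-Hasselbalch gives pH = pKa = -log(5.61e-05) = 4.25.

pH = pKa = 4.25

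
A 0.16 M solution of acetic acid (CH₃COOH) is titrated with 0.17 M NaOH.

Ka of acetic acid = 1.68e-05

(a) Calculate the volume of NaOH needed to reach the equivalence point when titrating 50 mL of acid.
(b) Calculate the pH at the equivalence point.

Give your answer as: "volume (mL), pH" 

moles acid = 0.16 × 50/1000 = 0.008 mol; V_base = moles/0.17 × 1000 = 47.1 mL. At equivalence only the conjugate base is present: [A⁻] = 0.008/0.097 = 8.2424e-02 M. Kb = Kw/Ka = 5.95e-10; [OH⁻] = √(Kb × [A⁻]) = 7.0044e-06; pOH = 5.15; pH = 14 - pOH = 8.85.

V = 47.1 mL, pH = 8.85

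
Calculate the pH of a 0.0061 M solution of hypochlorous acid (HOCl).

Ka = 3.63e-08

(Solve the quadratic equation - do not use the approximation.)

x² + Ka×x - Ka×C = 0. Using quadratic formula: [H⁺] = 1.4862e-05

pH = 4.83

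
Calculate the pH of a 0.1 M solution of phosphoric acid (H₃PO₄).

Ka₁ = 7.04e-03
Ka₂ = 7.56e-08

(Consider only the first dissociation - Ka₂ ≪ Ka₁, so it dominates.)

First dissociation dominates. From Ka₁ = [H⁺][HA⁻]/[H₂A], x² + Ka₁·x − Ka₁·C = 0 with C = 0.1 M and Ka₁ = 7.04e-03. Solving: [H⁺] = (−Ka₁ + √(Ka₁² + 4·Ka₁·C)) / 2 = 2.3245e-02 M. pH = -log(2.3245e-02) = 1.63.

pH = 1.63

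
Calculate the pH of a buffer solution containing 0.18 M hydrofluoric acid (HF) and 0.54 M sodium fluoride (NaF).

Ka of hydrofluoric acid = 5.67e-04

pKa = -log(5.67e-04) = 3.25. pH = pKa + log([A⁻]/[HA]) = 3.25 + log(0.54/0.18)

pH = 3.72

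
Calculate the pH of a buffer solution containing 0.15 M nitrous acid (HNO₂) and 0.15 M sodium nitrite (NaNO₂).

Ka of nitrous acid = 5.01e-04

pKa = -log(5.01e-04) = 3.30. pH = pKa + log([A⁻]/[HA]) = 3.30 + log(0.15/0.15)

pH = 3.30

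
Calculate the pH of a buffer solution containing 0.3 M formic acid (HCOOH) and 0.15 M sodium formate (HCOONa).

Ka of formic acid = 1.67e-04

pKa = -log(1.67e-04) = 3.78. pH = pKa + log([A⁻]/[HA]) = 3.78 + log(0.15/0.3)

pH = 3.48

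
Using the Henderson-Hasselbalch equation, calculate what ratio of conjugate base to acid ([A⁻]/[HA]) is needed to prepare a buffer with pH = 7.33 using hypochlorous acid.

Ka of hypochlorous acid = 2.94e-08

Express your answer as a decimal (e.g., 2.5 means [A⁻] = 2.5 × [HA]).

pKa = -log(2.94e-08) = 7.5317. pH = pKa + log([A⁻]/[HA]), so log([A⁻]/[HA]) = pH − pKa = 7.33 − 7.5317 = -0.2017. [A⁻]/[HA] = 10^(-0.2017) = 0.629

[A⁻]/[HA] = 0.629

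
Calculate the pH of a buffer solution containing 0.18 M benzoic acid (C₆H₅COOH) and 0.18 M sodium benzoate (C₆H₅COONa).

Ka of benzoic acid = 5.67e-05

pKa = -log(5.67e-05) = 4.25. pH = pKa + log([A⁻]/[HA]) = 4.25 + log(0.18/0.18)

pH = 4.25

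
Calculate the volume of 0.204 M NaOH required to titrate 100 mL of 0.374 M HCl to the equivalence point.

At equivalence: moles acid = moles base. moles HCl = 0.374 × 100/1000 = 0.0374 mol. V_base = moles / 0.204 × 1000 = 183.3 mL.

V_{base} = 183.3 mL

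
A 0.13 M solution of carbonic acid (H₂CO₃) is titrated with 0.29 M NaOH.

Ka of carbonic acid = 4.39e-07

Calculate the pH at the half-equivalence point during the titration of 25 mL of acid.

At half-equivalence [HA] = [A⁻], so Henderson-Hasselbalch gives pH = pKa = -log(4.39e-07) = 6.36.

pH = pKa = 6.36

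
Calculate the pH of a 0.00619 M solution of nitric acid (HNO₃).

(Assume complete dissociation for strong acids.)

[H⁺] = 0.00619 M for strong acid. pH = -log[H⁺] = -log(0.00619)

pH = 2.21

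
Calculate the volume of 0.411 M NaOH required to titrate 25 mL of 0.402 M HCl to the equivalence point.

At equivalence: moles acid = moles base. moles HCl = 0.402 × 25/1000 = 0.01005 mol. V_base = moles / 0.411 × 1000 = 24.5 mL.

V_{base} = 24.5 mL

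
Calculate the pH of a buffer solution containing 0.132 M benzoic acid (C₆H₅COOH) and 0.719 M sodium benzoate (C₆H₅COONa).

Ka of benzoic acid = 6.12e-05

pKa = -log(6.12e-05) = 4.21. pH = pKa + log([A⁻]/[HA]) = 4.21 + log(0.719/0.132)

pH = 4.95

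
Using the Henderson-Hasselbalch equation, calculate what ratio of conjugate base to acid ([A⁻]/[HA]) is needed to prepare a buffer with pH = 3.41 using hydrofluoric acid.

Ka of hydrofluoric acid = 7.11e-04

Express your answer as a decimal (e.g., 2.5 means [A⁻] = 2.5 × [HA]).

pKa = -log(7.11e-04) = 3.1481. pH = pKa + log([A⁻]/[HA]), so log([A⁻]/[HA]) = pH − pKa = 3.41 − 3.1481 = 0.2619. [A⁻]/[HA] = 10^(0.2619) = 1.83

[A⁻]/[HA] = 1.83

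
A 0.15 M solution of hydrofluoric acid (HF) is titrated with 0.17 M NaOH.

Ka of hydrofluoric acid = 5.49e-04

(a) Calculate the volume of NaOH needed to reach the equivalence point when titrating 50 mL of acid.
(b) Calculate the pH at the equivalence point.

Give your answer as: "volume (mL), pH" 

moles acid = 0.15 × 50/1000 = 0.0075 mol; V_base = moles/0.17 × 1000 = 44.1 mL. At equivalence only the conjugate base is present: [A⁻] = 0.0075/0.094 = 7.9687e-02 M. Kb = Kw/Ka = 1.82e-11; [OH⁻] = √(Kb × [A⁻]) = 1.2048e-06; pOH = 5.92; pH = 14 - pOH = 8.08.

V = 44.1 mL, pH = 8.08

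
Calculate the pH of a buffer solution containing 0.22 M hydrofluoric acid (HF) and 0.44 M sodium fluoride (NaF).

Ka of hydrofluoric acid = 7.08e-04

pKa = -log(7.08e-04) = 3.15. pH = pKa + log([A⁻]/[HA]) = 3.15 + log(0.44/0.22)

pH = 3.45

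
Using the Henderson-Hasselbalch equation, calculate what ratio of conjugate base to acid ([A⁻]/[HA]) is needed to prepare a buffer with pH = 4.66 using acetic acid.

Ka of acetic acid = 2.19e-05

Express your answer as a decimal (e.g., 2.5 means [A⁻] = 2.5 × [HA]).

pKa = -log(2.19e-05) = 4.6596. pH = pKa + log([A⁻]/[HA]), so log([A⁻]/[HA]) = pH − pKa = 4.66 − 4.6596 = 0.0004. [A⁻]/[HA] = 10^(0.0004) = 1.00

[A⁻]/[HA] = 1.00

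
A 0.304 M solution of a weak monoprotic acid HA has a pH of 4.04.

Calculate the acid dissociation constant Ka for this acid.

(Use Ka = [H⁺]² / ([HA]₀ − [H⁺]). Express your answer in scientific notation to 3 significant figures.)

[H⁺] = 10^(−pH) = 10^(−4.04) = 9.120e-05 M. For HA ⇌ H⁺ + A⁻, Ka = [H⁺][A⁻]/[HA] = [H⁺]² / ([HA]₀ − [H⁺]) = (9.120e-05)² / (0.304 − 9.120e-05) = 2.74e-08.

K_a = 2.74e-08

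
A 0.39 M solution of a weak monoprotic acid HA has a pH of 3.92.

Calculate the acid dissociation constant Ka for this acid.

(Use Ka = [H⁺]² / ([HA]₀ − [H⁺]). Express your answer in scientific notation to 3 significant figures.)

[H⁺] = 10^(−pH) = 10^(−3.92) = 1.202e-04 M. For HA ⇌ H⁺ + A⁻, Ka = [H⁺][A⁻]/[HA] = [H⁺]² / ([HA]₀ − [H⁺]) = (1.202e-04)² / (0.39 − 1.202e-04) = 3.71e-08.

K_a = 3.71e-08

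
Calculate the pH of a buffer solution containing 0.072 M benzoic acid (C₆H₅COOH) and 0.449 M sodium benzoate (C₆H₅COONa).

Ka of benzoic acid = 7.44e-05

pKa = -log(7.44e-05) = 4.13. pH = pKa + log([A⁻]/[HA]) = 4.13 + log(0.449/0.072)

pH = 4.92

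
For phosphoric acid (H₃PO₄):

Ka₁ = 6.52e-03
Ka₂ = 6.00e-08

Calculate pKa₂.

pKa₂ = -log(Ka₂) = -log(6.00e-08) = 7.22.

pK_{a2} = 7.22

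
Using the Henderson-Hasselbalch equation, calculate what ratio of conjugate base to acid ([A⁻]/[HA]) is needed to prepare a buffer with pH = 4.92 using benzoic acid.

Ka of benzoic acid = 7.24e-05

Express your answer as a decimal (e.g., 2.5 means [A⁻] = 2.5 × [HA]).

pKa = -log(7.24e-05) = 4.1403. pH = pKa + log([A⁻]/[HA]), so log([A⁻]/[HA]) = pH − pKa = 4.92 − 4.1403 = 0.7797. [A⁻]/[HA] = 10^(0.7797) = 6.02

[A⁻]/[HA] = 6.02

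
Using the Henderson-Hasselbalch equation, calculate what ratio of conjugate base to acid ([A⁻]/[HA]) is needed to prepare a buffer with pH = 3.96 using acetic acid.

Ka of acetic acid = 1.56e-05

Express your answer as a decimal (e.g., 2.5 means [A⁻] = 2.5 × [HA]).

pKa = -log(1.56e-05) = 4.8069. pH = pKa + log([A⁻]/[HA]), so log([A⁻]/[HA]) = pH − pKa = 3.96 − 4.8069 = -0.8469. [A⁻]/[HA] = 10^(-0.8469) = 0.142

[A⁻]/[HA] = 0.142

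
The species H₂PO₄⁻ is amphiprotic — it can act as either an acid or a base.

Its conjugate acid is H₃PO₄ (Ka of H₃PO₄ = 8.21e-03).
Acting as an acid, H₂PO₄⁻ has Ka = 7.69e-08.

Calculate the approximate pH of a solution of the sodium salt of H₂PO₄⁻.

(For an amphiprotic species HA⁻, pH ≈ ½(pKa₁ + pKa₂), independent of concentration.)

pKa₁ = -log(8.21e-03) = 2.09; pKa₂ = -log(7.69e-08) = 7.11. For an amphiprotic species, pH ≈ ½(pKa₁ + pKa₂) = ½(2.09 + 7.11) = 4.60.

pH = 4.60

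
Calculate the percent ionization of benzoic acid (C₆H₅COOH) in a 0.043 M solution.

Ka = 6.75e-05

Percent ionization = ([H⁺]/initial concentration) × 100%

Using Ka equilibrium: x² + Ka×x - Ka×C = 0. Solving: [H⁺] = 1.6703e-03. Percent = (1.6703e-03/0.043) × 100

Percent ionization = 3.88%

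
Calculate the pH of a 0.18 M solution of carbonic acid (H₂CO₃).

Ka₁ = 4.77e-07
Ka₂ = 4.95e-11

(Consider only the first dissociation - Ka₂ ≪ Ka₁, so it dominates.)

First dissociation dominates. From Ka₁ = [H⁺][HA⁻]/[H₂A], x² + Ka₁·x − Ka₁·C = 0 with C = 0.18 M and Ka₁ = 4.77e-07. Solving: [H⁺] = (−Ka₁ + √(Ka₁² + 4·Ka₁·C)) / 2 = 2.9278e-04 M. pH = -log(2.9278e-04) = 3.53.

pH = 3.53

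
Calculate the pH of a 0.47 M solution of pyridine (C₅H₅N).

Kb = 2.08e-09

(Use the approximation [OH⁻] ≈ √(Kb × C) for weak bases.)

[OH⁻] = √(Kb × C) = √(2.08e-09 × 0.47) = 3.1267e-05. pOH = 4.50, pH = 14 - pOH

pH = 9.50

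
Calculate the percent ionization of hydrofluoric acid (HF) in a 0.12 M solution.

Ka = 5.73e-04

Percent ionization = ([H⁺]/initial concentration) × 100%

Using Ka equilibrium: x² + Ka×x - Ka×C = 0. Solving: [H⁺] = 8.0106e-03. Percent = (8.0106e-03/0.12) × 100

Percent ionization = 6.68%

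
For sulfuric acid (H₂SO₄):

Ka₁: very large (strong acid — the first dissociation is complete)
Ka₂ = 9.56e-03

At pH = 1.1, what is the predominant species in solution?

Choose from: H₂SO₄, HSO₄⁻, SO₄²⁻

The first dissociation is complete, so H₂SO₄ itself is never the predominant species in water; pKa₂ = -log(9.56e-03) = 2.02. For a polyprotic acid the predominant species crosses at each pKa: below pKa_n the protonated form dominates, above it the deprotonated form does. At pH = 1.1, the predominant species is HSO₄⁻.

HSO₄⁻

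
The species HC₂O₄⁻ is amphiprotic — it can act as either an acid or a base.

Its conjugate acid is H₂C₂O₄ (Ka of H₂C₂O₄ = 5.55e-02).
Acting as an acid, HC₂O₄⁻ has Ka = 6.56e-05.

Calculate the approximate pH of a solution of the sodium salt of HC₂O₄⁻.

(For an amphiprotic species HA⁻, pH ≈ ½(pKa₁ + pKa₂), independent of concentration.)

pKa₁ = -log(5.55e-02) = 1.26; pKa₂ = -log(6.56e-05) = 4.18. For an amphiprotic species, pH ≈ ½(pKa₁ + pKa₂) = ½(1.26 + 4.18) = 2.72.

pH = 2.72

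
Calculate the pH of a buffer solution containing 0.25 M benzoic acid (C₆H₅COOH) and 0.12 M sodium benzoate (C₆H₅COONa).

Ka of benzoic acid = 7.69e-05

pKa = -log(7.69e-05) = 4.11. pH = pKa + log([A⁻]/[HA]) = 4.11 + log(0.12/0.25)

pH = 3.80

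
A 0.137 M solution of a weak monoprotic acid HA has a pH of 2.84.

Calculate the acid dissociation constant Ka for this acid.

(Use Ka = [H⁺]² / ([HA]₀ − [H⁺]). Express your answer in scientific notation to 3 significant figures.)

[H⁺] = 10^(−pH) = 10^(−2.84) = 1.445e-03 M. For HA ⇌ H⁺ + A⁻, Ka = [H⁺][A⁻]/[HA] = [H⁺]² / ([HA]₀ − [H⁺]) = (1.445e-03)² / (0.137 − 1.445e-03) = 1.54e-05.

K_a = 1.54e-05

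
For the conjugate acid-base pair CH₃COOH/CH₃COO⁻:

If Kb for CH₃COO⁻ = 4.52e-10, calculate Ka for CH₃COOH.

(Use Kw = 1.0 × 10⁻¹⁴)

For a conjugate pair Ka × Kb = Kw, so Ka = Kw/Kb = 1.0 × 10⁻¹⁴ / 4.52e-10 = 2.21e-05.

K_a = 2.21e-05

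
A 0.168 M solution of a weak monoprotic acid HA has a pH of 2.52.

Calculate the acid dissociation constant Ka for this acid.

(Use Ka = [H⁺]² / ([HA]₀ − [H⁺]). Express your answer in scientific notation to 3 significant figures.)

[H⁺] = 10^(−pH) = 10^(−2.52) = 3.020e-03 M. For HA ⇌ H⁺ + A⁻, Ka = [H⁺][A⁻]/[HA] = [H⁺]² / ([HA]₀ − [H⁺]) = (3.020e-03)² / (0.168 − 3.020e-03) = 5.53e-05.

K_a = 5.53e-05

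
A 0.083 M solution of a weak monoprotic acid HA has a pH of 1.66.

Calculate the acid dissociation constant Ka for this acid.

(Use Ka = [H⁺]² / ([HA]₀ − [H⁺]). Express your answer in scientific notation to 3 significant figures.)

[H⁺] = 10^(−pH) = 10^(−1.66) = 2.188e-02 M. For HA ⇌ H⁺ + A⁻, Ka = [H⁺][A⁻]/[HA] = [H⁺]² / ([HA]₀ − [H⁺]) = (2.188e-02)² / (0.083 − 2.188e-02) = 7.83e-03.

K_a = 7.83e-03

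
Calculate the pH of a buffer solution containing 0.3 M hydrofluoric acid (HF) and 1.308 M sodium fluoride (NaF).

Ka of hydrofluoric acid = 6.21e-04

pKa = -log(6.21e-04) = 3.21. pH = pKa + log([A⁻]/[HA]) = 3.21 + log(1.308/0.3)

pH = 3.85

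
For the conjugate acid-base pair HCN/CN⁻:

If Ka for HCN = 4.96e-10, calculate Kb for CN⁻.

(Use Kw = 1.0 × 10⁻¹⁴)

For a conjugate pair Ka × Kb = Kw, so Kb = Kw/Ka = 1.0 × 10⁻¹⁴ / 4.96e-10 = 2.02e-05.

K_b = 2.02e-05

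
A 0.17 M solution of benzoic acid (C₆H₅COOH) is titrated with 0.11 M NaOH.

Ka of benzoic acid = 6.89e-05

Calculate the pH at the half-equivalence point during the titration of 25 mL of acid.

At half-equivalence [HA] = [A⁻], so Henderson-Hasselbalch gives pH = pKa = -log(6.89e-05) = 4.16.

pH = pKa = 4.16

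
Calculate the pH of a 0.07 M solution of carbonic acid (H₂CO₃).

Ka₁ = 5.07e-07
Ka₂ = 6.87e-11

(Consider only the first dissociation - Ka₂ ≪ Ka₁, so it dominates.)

First dissociation dominates. From Ka₁ = [H⁺][HA⁻]/[H₂A], x² + Ka₁·x − Ka₁·C = 0 with C = 0.07 M and Ka₁ = 5.07e-07. Solving: [H⁺] = (−Ka₁ + √(Ka₁² + 4·Ka₁·C)) / 2 = 1.8813e-04 M. pH = -log(1.8813e-04) = 3.73.

pH = 3.73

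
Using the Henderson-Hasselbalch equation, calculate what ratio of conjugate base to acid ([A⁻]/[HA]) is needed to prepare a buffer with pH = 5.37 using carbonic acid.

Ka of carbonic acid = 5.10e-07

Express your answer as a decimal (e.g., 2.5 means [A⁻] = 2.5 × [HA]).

pKa = -log(5.10e-07) = 6.2924. pH = pKa + log([A⁻]/[HA]), so log([A⁻]/[HA]) = pH − pKa = 5.37 − 6.2924 = -0.9224. [A⁻]/[HA] = 10^(-0.9224) = 0.120

[A⁻]/[HA] = 0.120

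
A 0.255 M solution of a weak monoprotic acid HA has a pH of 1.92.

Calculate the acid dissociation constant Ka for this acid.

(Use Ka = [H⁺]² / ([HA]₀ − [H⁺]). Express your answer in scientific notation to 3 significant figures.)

[H⁺] = 10^(−pH) = 10^(−1.92) = 1.202e-02 M. For HA ⇌ H⁺ + A⁻, Ka = [H⁺][A⁻]/[HA] = [H⁺]² / ([HA]₀ − [H⁺]) = (1.202e-02)² / (0.255 − 1.202e-02) = 5.95e-04.

K_a = 5.95e-04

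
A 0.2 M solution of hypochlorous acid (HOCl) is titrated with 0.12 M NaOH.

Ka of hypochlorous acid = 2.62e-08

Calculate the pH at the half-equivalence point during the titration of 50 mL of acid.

At half-equivalence [HA] = [A⁻], so Henderson-Hasselbalch gives pH = pKa = -log(2.62e-08) = 7.58.

pH = pKa = 7.58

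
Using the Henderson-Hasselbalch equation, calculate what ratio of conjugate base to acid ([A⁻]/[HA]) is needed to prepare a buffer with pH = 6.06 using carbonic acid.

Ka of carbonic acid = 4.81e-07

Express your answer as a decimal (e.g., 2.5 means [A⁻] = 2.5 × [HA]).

pKa = -log(4.81e-07) = 6.3179. pH = pKa + log([A⁻]/[HA]), so log([A⁻]/[HA]) = pH − pKa = 6.06 − 6.3179 = -0.2579. [A⁻]/[HA] = 10^(-0.2579) = 0.552

[A⁻]/[HA] = 0.552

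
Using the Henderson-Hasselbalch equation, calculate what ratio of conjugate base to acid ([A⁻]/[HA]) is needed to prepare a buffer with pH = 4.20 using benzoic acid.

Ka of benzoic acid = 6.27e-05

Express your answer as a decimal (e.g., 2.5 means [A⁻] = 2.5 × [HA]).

pKa = -log(6.27e-05) = 4.2027. pH = pKa + log([A⁻]/[HA]), so log([A⁻]/[HA]) = pH − pKa = 4.20 − 4.2027 = -0.0027. [A⁻]/[HA] = 10^(-0.0027) = 0.994

[A⁻]/[HA] = 0.994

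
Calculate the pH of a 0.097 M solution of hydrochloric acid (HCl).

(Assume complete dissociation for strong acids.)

[H⁺] = 0.097 M for strong acid. pH = -log[H⁺] = -log(0.097)

pH = 1.01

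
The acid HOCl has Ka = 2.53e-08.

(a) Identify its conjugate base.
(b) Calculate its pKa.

(a) The conjugate base is formed by removing one H⁺ from HOCl, giving OCl⁻. (b) pKa = -log(Ka) = -log(2.53e-08) = 7.60.

Conjugate base: OCl⁻; pK_a = 7.60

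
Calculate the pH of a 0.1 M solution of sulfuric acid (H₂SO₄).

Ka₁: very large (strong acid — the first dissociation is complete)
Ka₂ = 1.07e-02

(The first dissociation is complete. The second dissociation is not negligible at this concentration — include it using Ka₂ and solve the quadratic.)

First dissociation is complete: [H⁺]₀ = [HSO₄⁻]₀ = C = 0.1 M. Second dissociation HSO₄⁻ ⇌ H⁺ + SO₄²⁻: let x = [SO₄²⁻]. Ka₂ = (C + x)·x / (C − x) = 1.07e-02 → x² + (C + Ka₂)·x − Ka₂·C = 0 → x² + 0.11070·x − 1.070e-03 = 0. x = (−0.11070 + √(0.11070² + 4 × 1.070e-03)) / 2 = 8.9433e-03 M. [H⁺] = C + x = 0.1 + 8.9433e-03 = 1.0894e-01 M. pH = -log(1.0894e-01) = 0.96.

pH = 0.96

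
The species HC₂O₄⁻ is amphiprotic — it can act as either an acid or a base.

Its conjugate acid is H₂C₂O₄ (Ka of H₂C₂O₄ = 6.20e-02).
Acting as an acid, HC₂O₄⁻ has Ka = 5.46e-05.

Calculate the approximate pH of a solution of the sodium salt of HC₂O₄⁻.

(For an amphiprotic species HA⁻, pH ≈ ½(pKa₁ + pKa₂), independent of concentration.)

pKa₁ = -log(6.20e-02) = 1.21; pKa₂ = -log(5.46e-05) = 4.26. For an amphiprotic species, pH ≈ ½(pKa₁ + pKa₂) = ½(1.21 + 4.26) = 2.74.

pH = 2.74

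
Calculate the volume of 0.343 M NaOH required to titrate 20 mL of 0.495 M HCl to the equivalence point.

At equivalence: moles acid = moles base. moles HCl = 0.495 × 20/1000 = 0.0099 mol. V_base = moles / 0.343 × 1000 = 28.9 mL.

V_{base} = 28.9 mL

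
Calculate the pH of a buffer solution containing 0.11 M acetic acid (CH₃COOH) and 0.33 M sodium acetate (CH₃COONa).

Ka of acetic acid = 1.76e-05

pKa = -log(1.76e-05) = 4.75. pH = pKa + log([A⁻]/[HA]) = 4.75 + log(0.33/0.11)

pH = 5.23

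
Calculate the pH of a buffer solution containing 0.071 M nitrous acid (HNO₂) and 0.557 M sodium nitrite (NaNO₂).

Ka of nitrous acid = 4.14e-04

pKa = -log(4.14e-04) = 3.38. pH = pKa + log([A⁻]/[HA]) = 3.38 + log(0.557/0.071)

pH = 4.28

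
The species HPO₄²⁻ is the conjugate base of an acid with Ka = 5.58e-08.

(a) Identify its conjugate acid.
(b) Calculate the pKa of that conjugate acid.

(a) The conjugate acid is formed by adding one H⁺ to HPO₄²⁻, giving H₂PO₄⁻. (b) pKa = -log(Ka) = -log(5.58e-08) = 7.25.

Conjugate acid: H₂PO₄⁻; pK_a = 7.25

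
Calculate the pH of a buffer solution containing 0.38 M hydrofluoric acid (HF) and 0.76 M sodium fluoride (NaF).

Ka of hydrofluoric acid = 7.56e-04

pKa = -log(7.56e-04) = 3.12. pH = pKa + log([A⁻]/[HA]) = 3.12 + log(0.76/0.38)

pH = 3.42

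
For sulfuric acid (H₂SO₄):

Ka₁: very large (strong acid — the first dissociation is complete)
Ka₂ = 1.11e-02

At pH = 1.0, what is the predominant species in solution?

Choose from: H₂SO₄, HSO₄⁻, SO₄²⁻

The first dissociation is complete, so H₂SO₄ itself is never the predominant species in water; pKa₂ = -log(1.11e-02) = 1.95. For a polyprotic acid the predominant species crosses at each pKa: below pKa_n the protonated form dominates, above it the deprotonated form does. At pH = 1.0, the predominant species is HSO₄⁻.

HSO₄⁻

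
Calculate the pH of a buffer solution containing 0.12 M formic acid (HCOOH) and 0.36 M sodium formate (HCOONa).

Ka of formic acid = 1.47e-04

pKa = -log(1.47e-04) = 3.83. pH = pKa + log([A⁻]/[HA]) = 3.83 + log(0.36/0.12)

pH = 4.31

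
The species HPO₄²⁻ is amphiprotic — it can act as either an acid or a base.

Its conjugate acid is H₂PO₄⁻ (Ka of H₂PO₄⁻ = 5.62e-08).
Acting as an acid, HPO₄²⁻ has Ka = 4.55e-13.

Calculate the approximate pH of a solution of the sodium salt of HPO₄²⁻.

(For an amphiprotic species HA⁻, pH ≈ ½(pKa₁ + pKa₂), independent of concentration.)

pKa₁ = -log(5.62e-08) = 7.25; pKa₂ = -log(4.55e-13) = 12.34. For an amphiprotic species, pH ≈ ½(pKa₁ + pKa₂) = ½(7.25 + 12.34) = 9.80.

pH = 9.80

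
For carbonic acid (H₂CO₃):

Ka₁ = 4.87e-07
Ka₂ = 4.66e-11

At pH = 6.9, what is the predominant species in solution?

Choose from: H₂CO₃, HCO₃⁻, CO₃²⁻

pKa₁ = 6.31, pKa₂ = 10.33. For a polyprotic acid the predominant species crosses at each pKa: below pKa_n the protonated form dominates, above it the deprotonated form does. At pH = 6.9, the predominant species is HCO₃⁻.

HCO₃⁻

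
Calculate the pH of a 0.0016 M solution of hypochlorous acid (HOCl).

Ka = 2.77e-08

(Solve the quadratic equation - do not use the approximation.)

x² + Ka×x - Ka×C = 0. Using quadratic formula: [H⁺] = 6.6435e-06

pH = 5.18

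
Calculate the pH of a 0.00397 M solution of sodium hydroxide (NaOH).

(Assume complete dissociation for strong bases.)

[OH⁻] = 0.00397 M for strong base. pOH = -log[OH⁻] = 2.40, pH = 14 - pOH

pH = 11.60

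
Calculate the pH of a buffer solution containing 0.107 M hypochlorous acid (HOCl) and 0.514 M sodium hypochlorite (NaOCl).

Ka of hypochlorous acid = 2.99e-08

pKa = -log(2.99e-08) = 7.52. pH = pKa + log([A⁻]/[HA]) = 7.52 + log(0.514/0.107)

pH = 8.21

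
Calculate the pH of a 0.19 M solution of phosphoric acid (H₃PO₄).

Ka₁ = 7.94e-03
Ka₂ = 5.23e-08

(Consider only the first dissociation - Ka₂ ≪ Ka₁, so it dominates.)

First dissociation dominates. From Ka₁ = [H⁺][HA⁻]/[H₂A], x² + Ka₁·x − Ka₁·C = 0 with C = 0.19 M and Ka₁ = 7.94e-03. Solving: [H⁺] = (−Ka₁ + √(Ka₁² + 4·Ka₁·C)) / 2 = 3.5073e-02 M. pH = -log(3.5073e-02) = 1.46.

pH = 1.46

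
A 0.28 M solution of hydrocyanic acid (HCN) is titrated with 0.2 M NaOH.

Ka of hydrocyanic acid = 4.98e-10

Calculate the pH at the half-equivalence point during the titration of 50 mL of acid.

At half-equivalence [HA] = [A⁻], so Henderson-Hasselbalch gives pH = pKa = -log(4.98e-10) = 9.30.

pH = pKa = 9.30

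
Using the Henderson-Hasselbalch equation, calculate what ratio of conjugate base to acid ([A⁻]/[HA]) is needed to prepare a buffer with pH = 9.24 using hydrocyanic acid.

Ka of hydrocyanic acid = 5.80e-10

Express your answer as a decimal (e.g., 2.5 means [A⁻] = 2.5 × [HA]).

pKa = -log(5.80e-10) = 9.2366. pH = pKa + log([A⁻]/[HA]), so log([A⁻]/[HA]) = pH − pKa = 9.24 − 9.2366 = 0.0034. [A⁻]/[HA] = 10^(0.0034) = 1.01

[A⁻]/[HA] = 1.01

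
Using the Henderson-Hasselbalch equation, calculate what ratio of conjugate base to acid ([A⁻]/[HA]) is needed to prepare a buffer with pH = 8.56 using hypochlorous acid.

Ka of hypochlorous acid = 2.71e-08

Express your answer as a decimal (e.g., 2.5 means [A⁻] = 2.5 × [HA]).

pKa = -log(2.71e-08) = 7.5670. pH = pKa + log([A⁻]/[HA]), so log([A⁻]/[HA]) = pH − pKa = 8.56 − 7.5670 = 0.9930. [A⁻]/[HA] = 10^(0.9930) = 9.84

[A⁻]/[HA] = 9.84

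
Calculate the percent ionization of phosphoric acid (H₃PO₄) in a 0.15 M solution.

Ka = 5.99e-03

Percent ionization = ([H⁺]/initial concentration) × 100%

Using Ka equilibrium: x² + Ka×x - Ka×C = 0. Solving: [H⁺] = 2.7129e-02. Percent = (2.7129e-02/0.15) × 100

Percent ionization = 18.1%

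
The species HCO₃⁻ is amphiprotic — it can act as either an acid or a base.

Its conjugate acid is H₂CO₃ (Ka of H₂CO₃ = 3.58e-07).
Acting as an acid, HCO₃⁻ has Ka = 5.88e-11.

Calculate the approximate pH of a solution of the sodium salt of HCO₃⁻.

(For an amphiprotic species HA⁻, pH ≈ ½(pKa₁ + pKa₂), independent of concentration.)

pKa₁ = -log(3.58e-07) = 6.45; pKa₂ = -log(5.88e-11) = 10.23. For an amphiprotic species, pH ≈ ½(pKa₁ + pKa₂) = ½(6.45 + 10.23) = 8.34.

pH = 8.34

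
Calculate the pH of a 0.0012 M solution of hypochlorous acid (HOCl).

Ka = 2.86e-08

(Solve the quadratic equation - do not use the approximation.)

x² + Ka×x - Ka×C = 0. Using quadratic formula: [H⁺] = 5.8440e-06

pH = 5.23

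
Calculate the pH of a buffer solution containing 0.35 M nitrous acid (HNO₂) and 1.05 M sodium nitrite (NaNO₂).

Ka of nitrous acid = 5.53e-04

pKa = -log(5.53e-04) = 3.26. pH = pKa + log([A⁻]/[HA]) = 3.26 + log(1.05/0.35)

pH = 3.73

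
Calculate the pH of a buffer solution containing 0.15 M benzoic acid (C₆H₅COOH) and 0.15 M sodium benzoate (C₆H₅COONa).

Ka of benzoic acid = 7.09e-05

pKa = -log(7.09e-05) = 4.15. pH = pKa + log([A⁻]/[HA]) = 4.15 + log(0.15/0.15)

pH = 4.15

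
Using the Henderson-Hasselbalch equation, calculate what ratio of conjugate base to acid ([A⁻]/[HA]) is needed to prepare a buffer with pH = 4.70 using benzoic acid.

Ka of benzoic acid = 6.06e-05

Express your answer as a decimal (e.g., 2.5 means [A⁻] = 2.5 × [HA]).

pKa = -log(6.06e-05) = 4.2175. pH = pKa + log([A⁻]/[HA]), so log([A⁻]/[HA]) = pH − pKa = 4.70 − 4.2175 = 0.4825. [A⁻]/[HA] = 10^(0.4825) = 3.04

[A⁻]/[HA] = 3.04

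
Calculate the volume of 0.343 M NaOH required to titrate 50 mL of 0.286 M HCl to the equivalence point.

At equivalence: moles acid = moles base. moles HCl = 0.286 × 50/1000 = 0.0143 mol. V_base = moles / 0.343 × 1000 = 41.7 mL.

V_{base} = 41.7 mL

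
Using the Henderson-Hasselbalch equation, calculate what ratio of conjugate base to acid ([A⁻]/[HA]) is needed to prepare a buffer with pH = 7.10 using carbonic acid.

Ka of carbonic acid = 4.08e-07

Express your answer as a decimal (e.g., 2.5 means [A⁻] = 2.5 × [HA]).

pKa = -log(4.08e-07) = 6.3893. pH = pKa + log([A⁻]/[HA]), so log([A⁻]/[HA]) = pH − pKa = 7.10 − 6.3893 = 0.7107. [A⁻]/[HA] = 10^(0.7107) = 5.14

[A⁻]/[HA] = 5.14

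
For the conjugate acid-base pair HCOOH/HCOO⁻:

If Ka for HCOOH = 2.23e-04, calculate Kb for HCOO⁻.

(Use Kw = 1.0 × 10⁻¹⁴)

For a conjugate pair Ka × Kb = Kw, so Kb = Kw/Ka = 1.0 × 10⁻¹⁴ / 2.23e-04 = 4.48e-11.

K_b = 4.48e-11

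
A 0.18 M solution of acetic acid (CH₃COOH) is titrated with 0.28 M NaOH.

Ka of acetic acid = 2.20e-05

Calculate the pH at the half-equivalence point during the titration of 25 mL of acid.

At half-equivalence [HA] = [A⁻], so Henderson-Hasselbalch gives pH = pKa = -log(2.20e-05) = 4.66.

pH = pKa = 4.66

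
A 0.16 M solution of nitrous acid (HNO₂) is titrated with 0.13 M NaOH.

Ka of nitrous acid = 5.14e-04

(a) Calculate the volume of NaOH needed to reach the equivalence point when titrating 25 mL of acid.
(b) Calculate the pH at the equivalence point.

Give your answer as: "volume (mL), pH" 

moles acid = 0.16 × 25/1000 = 0.004 mol; V_base = moles/0.13 × 1000 = 30.8 mL. At equivalence only the conjugate base is present: [A⁻] = 0.004/0.056 = 7.1724e-02 M. Kb = Kw/Ka = 1.95e-11; [OH⁻] = √(Kb × [A⁻]) = 1.1813e-06; pOH = 5.93; pH = 14 - pOH = 8.07.

V = 30.8 mL, pH = 8.07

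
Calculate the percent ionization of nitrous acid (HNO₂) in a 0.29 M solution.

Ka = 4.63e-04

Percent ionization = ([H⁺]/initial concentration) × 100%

Using Ka equilibrium: x² + Ka×x - Ka×C = 0. Solving: [H⁺] = 1.1358e-02. Percent = (1.1358e-02/0.29) × 100

Percent ionization = 3.92%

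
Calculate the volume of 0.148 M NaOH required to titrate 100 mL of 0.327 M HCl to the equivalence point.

At equivalence: moles acid = moles base. moles HCl = 0.327 × 100/1000 = 0.0327 mol. V_base = moles / 0.148 × 1000 = 220.9 mL.

V_{base} = 220.9 mL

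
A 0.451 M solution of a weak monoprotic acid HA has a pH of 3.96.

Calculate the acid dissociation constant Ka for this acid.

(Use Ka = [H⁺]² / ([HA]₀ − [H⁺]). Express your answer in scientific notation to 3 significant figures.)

[H⁺] = 10^(−pH) = 10^(−3.96) = 1.096e-04 M. For HA ⇌ H⁺ + A⁻, Ka = [H⁺][A⁻]/[HA] = [H⁺]² / ([HA]₀ − [H⁺]) = (1.096e-04)² / (0.451 − 1.096e-04) = 2.67e-08.

K_a = 2.67e-08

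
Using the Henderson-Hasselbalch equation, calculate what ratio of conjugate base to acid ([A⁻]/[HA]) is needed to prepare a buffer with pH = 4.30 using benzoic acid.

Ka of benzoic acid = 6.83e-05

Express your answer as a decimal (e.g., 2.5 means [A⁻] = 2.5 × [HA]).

pKa = -log(6.83e-05) = 4.1656. pH = pKa + log([A⁻]/[HA]), so log([A⁻]/[HA]) = pH − pKa = 4.30 − 4.1656 = 0.1344. [A⁻]/[HA] = 10^(0.1344) = 1.36

[A⁻]/[HA] = 1.36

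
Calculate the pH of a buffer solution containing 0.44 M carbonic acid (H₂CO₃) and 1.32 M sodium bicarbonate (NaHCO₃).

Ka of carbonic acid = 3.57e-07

pKa = -log(3.57e-07) = 6.45. pH = pKa + log([A⁻]/[HA]) = 6.45 + log(1.32/0.44)

pH = 6.92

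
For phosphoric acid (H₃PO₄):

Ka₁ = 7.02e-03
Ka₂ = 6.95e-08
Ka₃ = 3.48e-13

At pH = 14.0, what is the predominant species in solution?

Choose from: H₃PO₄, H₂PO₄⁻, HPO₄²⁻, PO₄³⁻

pKa₁ = 2.15, pKa₂ = 7.16, pKa₃ = 12.46. For a polyprotic acid the predominant species crosses at each pKa: below pKa_n the protonated form dominates, above it the deprotonated form does. At pH = 14.0, the predominant species is PO₄³⁻.

PO₄³⁻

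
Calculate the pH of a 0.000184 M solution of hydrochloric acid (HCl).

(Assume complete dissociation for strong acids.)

[H⁺] = 0.000184 M for strong acid. pH = -log[H⁺] = -log(0.000184)

pH = 3.74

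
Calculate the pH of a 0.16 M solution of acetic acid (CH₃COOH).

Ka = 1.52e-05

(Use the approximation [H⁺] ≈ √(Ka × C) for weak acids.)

[H⁺] = √(Ka × C) = √(1.52e-05 × 0.16) = 1.5595e-03. pH = -log(1.5595e-03)

pH = 2.81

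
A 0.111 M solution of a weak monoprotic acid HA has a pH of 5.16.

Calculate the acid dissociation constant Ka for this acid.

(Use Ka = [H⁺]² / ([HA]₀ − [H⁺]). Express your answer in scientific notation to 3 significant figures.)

[H⁺] = 10^(−pH) = 10^(−5.16) = 6.918e-06 M. For HA ⇌ H⁺ + A⁻, Ka = [H⁺][A⁻]/[HA] = [H⁺]² / ([HA]₀ − [H⁺]) = (6.918e-06)² / (0.111 − 6.918e-06) = 4.31e-10.

K_a = 4.31e-10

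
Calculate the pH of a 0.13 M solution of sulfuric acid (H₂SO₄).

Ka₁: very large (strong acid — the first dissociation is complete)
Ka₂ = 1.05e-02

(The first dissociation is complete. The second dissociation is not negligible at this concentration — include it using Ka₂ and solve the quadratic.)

First dissociation is complete: [H⁺]₀ = [HSO₄⁻]₀ = C = 0.13 M. Second dissociation HSO₄⁻ ⇌ H⁺ + SO₄²⁻: let x = [SO₄²⁻]. Ka₂ = (C + x)·x / (C − x) = 1.05e-02 → x² + (C + Ka₂)·x − Ka₂·C = 0 → x² + 0.14050·x − 1.365e-03 = 0. x = (−0.14050 + √(0.14050² + 4 × 1.365e-03)) / 2 = 9.1229e-03 M. [H⁺] = C + x = 0.13 + 9.1229e-03 = 1.3912e-01 M. pH = -log(1.3912e-01) = 0.86.

pH = 0.86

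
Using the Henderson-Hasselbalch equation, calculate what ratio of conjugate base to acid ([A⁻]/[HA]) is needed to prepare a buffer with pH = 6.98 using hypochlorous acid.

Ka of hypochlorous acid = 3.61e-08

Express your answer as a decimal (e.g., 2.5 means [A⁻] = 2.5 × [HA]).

pKa = -log(3.61e-08) = 7.4425. pH = pKa + log([A⁻]/[HA]), so log([A⁻]/[HA]) = pH − pKa = 6.98 − 7.4425 = -0.4625. [A⁻]/[HA] = 10^(-0.4625) = 0.345

[A⁻]/[HA] = 0.345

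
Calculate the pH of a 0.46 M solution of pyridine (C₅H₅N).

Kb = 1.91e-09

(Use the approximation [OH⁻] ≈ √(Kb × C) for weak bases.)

[OH⁻] = √(Kb × C) = √(1.91e-09 × 0.46) = 2.9641e-05. pOH = 4.53, pH = 14 - pOH

pH = 9.47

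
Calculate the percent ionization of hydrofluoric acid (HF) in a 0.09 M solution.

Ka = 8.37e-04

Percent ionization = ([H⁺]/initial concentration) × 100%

Using Ka equilibrium: x² + Ka×x - Ka×C = 0. Solving: [H⁺] = 8.2709e-03. Percent = (8.2709e-03/0.09) × 100

Percent ionization = 9.19%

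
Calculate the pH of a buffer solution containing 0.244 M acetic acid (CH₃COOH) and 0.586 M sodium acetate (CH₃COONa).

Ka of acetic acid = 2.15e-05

pKa = -log(2.15e-05) = 4.67. pH = pKa + log([A⁻]/[HA]) = 4.67 + log(0.586/0.244)

pH = 5.05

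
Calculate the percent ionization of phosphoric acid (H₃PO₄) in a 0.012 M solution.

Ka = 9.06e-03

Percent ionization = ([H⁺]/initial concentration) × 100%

Using Ka equilibrium: x² + Ka×x - Ka×C = 0. Solving: [H⁺] = 6.8384e-03. Percent = (6.8384e-03/0.012) × 100

Percent ionization = 57%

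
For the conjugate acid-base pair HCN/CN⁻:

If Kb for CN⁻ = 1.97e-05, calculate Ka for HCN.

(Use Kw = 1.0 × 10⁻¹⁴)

For a conjugate pair Ka × Kb = Kw, so Ka = Kw/Kb = 1.0 × 10⁻¹⁴ / 1.97e-05 = 5.08e-10.

K_a = 5.08e-10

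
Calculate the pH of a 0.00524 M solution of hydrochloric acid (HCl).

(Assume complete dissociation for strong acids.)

[H⁺] = 0.00524 M for strong acid. pH = -log[H⁺] = -log(0.00524)

pH = 2.28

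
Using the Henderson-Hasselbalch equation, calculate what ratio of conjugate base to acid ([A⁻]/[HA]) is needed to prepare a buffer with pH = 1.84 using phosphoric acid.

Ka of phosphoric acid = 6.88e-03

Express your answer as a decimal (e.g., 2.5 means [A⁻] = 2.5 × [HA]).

pKa = -log(6.88e-03) = 2.1624. pH = pKa + log([A⁻]/[HA]), so log([A⁻]/[HA]) = pH − pKa = 1.84 − 2.1624 = -0.3224. [A⁻]/[HA] = 10^(-0.3224) = 0.476

[A⁻]/[HA] = 0.476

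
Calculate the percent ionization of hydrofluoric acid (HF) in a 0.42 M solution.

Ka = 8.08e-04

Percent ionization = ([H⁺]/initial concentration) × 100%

Using Ka equilibrium: x² + Ka×x - Ka×C = 0. Solving: [H⁺] = 1.8022e-02. Percent = (1.8022e-02/0.42) × 100

Percent ionization = 4.29%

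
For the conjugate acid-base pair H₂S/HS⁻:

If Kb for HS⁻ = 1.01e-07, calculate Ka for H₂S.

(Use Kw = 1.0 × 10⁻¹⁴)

For a conjugate pair Ka × Kb = Kw, so Ka = Kw/Kb = 1.0 × 10⁻¹⁴ / 1.01e-07 = 9.90e-08.

K_a = 9.90e-08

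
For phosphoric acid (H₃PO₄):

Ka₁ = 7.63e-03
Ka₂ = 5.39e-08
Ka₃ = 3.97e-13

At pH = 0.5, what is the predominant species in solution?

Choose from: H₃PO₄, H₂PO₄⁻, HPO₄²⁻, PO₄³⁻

pKa₁ = 2.12, pKa₂ = 7.27, pKa₃ = 12.40. For a polyprotic acid the predominant species crosses at each pKa: below pKa_n the protonated form dominates, above it the deprotonated form does. At pH = 0.5, the predominant species is H₃PO₄.

H₃PO₄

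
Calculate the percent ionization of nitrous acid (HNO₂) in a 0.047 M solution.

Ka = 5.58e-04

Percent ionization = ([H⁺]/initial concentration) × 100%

Using Ka equilibrium: x² + Ka×x - Ka×C = 0. Solving: [H⁺] = 4.8497e-03. Percent = (4.8497e-03/0.047) × 100

Percent ionization = 10.3%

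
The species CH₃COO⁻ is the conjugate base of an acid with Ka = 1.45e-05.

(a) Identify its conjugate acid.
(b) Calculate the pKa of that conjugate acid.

(a) The conjugate acid is formed by adding one H⁺ to CH₃COO⁻, giving CH₃COOH. (b) pKa = -log(Ka) = -log(1.45e-05) = 4.84.

Conjugate acid: CH₃COOH; pK_a = 4.84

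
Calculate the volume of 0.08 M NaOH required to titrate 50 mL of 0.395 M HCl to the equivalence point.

At equivalence: moles acid = moles base. moles HCl = 0.395 × 50/1000 = 0.01975 mol. V_base = moles / 0.08 × 1000 = 246.9 mL.

V_{base} = 246.9 mL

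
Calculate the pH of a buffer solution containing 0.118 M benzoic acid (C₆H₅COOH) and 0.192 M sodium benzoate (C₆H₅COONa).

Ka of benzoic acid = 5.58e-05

pKa = -log(5.58e-05) = 4.25. pH = pKa + log([A⁻]/[HA]) = 4.25 + log(0.192/0.118)

pH = 4.46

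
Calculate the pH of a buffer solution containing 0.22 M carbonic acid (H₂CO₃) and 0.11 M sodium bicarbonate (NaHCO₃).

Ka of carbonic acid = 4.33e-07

pKa = -log(4.33e-07) = 6.36. pH = pKa + log([A⁻]/[HA]) = 6.36 + log(0.11/0.22)

pH = 6.06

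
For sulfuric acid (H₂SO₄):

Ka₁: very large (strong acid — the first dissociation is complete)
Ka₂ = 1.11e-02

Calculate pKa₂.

pKa₂ = -log(Ka₂) = -log(1.11e-02) = 1.95.

pK_{a2} = 1.95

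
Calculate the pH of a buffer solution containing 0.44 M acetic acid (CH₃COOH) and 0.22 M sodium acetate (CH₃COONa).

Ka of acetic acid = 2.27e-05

pKa = -log(2.27e-05) = 4.64. pH = pKa + log([A⁻]/[HA]) = 4.64 + log(0.22/0.44)

pH = 4.34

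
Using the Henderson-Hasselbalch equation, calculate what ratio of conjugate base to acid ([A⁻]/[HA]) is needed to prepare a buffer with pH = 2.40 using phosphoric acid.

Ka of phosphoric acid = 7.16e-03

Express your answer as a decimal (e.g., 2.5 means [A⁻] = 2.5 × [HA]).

pKa = -log(7.16e-03) = 2.1451. pH = pKa + log([A⁻]/[HA]), so log([A⁻]/[HA]) = pH − pKa = 2.40 − 2.1451 = 0.2549. [A⁻]/[HA] = 10^(0.2549) = 1.80

[A⁻]/[HA] = 1.80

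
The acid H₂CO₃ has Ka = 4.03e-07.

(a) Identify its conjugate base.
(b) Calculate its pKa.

(a) The conjugate base is formed by removing one H⁺ from H₂CO₃, giving HCO₃⁻. (b) pKa = -log(Ka) = -log(4.03e-07) = 6.39.

Conjugate base: HCO₃⁻; pK_a = 6.39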